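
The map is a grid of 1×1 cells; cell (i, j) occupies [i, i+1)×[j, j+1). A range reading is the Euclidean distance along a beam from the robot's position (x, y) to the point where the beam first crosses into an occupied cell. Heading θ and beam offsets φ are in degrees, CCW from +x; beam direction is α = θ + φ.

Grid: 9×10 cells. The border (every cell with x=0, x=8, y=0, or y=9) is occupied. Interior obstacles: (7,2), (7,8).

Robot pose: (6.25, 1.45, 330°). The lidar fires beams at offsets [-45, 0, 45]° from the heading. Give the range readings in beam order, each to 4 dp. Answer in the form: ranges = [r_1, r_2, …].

ranges = [0.4659, 0.9000, 1.8117]

beam 1: φ=-45°, α=285°
  direction (0.2588, -0.9659); cell (6,1); t to first gridline: x 2.8978, y 0.4659 (then +3.8637 / +1.0353)
    (6,0) via y @ 0.4659  # hit
  → r_1 = 0.4659
beam 2: φ=0°, α=330°
  direction (0.8660, -0.5000); cell (6,1); t to first gridline: x 0.8660, y 0.9000 (then +1.1547 / +2.0000)
    (7,1) via x @ 0.8660
    (7,0) via y @ 0.9000  # hit
  → r_2 = 0.9000
beam 3: φ=45°, α=15°
  direction (0.9659, 0.2588); cell (6,1); t to first gridline: x 0.7765, y 2.1250 (then +1.0353 / +3.8637)
    (7,1) via x @ 0.7765
    (8,1) via x @ 1.8117  # hit
  → r_3 = 1.8117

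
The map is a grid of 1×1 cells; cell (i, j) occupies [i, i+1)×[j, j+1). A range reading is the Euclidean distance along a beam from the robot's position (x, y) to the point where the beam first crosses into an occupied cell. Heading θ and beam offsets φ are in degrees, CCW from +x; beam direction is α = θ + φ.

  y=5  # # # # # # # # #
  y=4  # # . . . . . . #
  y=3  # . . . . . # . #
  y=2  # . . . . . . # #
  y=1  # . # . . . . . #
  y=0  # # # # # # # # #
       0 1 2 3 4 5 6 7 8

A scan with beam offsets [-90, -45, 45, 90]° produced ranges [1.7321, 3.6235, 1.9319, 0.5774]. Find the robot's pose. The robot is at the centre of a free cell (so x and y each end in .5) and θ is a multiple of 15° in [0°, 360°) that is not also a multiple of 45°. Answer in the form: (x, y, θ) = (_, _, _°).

Enumerate (i+0.5, j+0.5, θ) over the 24 free cells and 16 admissible headings. For each, cast all 4 beams and compare to the given ranges.
  (2.5, 3.5, 30°): beam 1 = 2.8868 ≠ 1.7321 ✗
  (5.5, 4.5, 105°): beam 1 = 1.9319 ≠ 1.7321 ✗
  (4.5, 1.5, 210°): beam 1 = 4.0415 ≠ 1.7321 ✗
  …
  (5.5, 1.5, 150°): r_1=1.7321, r_2=3.6235, r_3=1.9319, r_4=0.5774 — all match ✓
Only this pose fits every beam.

(x, y, θ) = (5.5, 1.5, 150°)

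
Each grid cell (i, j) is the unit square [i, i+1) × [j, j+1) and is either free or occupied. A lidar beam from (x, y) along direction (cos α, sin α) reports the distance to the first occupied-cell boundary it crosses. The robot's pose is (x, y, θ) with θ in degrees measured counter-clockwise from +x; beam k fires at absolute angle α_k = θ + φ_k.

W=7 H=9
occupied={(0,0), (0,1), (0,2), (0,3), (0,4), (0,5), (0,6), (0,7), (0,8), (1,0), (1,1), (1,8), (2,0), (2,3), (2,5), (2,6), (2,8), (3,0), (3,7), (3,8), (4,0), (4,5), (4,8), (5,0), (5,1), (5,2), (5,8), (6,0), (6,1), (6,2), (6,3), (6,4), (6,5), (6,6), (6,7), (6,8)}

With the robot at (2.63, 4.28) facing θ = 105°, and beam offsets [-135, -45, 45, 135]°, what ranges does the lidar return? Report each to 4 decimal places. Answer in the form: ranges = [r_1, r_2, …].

ranges = [2.7366, 4.2955, 1.8822, 0.3233]

beam 1: φ=-135°, α=330°
  direction (0.8660, -0.5000); cell (2,4); t to first gridline: x 0.4272, y 0.5600 (then +1.1547 / +2.0000)
    (3,4) via x @ 0.4272
    (3,3) via y @ 0.5600
    (4,3) via x @ 1.5819
    (4,2) via y @ 2.5600
    (5,2) via x @ 2.7366  # hit
  → r_1 = 2.7366
beam 2: φ=-45°, α=60°
  direction (0.5000, 0.8660); cell (2,4); t to first gridline: x 0.7400, y 0.8314 (then +2.0000 / +1.1547)
    (3,4) via x @ 0.7400
    (3,5) via y @ 0.8314
    (3,6) via y @ 1.9861
    (4,6) via x @ 2.7400
    (4,7) via y @ 3.1408
    (4,8) via y @ 4.2955  # hit
  → r_2 = 4.2955
beam 3: φ=45°, α=150°
  direction (-0.8660, 0.5000); cell (2,4); t to first gridline: x 0.7275, y 1.4400 (then +1.1547 / +2.0000)
    (1,4) via x @ 0.7275
    (1,5) via y @ 1.4400
    (0,5) via x @ 1.8822  # hit
  → r_3 = 1.8822
beam 4: φ=135°, α=240°
  direction (-0.5000, -0.8660); cell (2,4); t to first gridline: x 1.2600, y 0.3233 (then +2.0000 / +1.1547)
    (2,3) via y @ 0.3233  # hit
  → r_4 = 0.3233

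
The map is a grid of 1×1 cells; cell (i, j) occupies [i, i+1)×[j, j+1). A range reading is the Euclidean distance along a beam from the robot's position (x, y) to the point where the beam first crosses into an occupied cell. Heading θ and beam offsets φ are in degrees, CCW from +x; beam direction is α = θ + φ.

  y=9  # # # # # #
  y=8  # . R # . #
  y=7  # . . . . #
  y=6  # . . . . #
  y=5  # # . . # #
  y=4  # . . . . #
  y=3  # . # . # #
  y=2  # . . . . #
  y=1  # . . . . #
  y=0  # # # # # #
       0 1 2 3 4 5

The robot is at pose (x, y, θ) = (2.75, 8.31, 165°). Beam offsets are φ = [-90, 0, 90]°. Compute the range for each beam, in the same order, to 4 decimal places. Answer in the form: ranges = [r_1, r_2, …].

ranges = [0.7143, 1.8117, 2.8978]

beam 1: φ=-90°, α=75°
  d=(0.2588,0.9659)  start (2,8)  tX=0.9659 tY=0.7143  stride 1/|dx|=3.8637 1/|dy|=1.0353
    cross y-line → (2,9), t=0.7143 (wall)
  → r_1 = 0.7143
beam 2: φ=0°, α=165°
  d=(-0.9659,0.2588)  start (2,8)  tX=0.7765 tY=2.6660  stride 1/|dx|=1.0353 1/|dy|=3.8637
    cross x-line → (1,8), t=0.7765
    cross x-line → (0,8), t=1.8117 (wall)
  → r_2 = 1.8117
beam 3: φ=90°, α=255°
  d=(-0.2588,-0.9659)  start (2,8)  tX=2.8978 tY=0.3209  stride 1/|dx|=3.8637 1/|dy|=1.0353
    cross y-line → (2,7), t=0.3209
    cross y-line → (2,6), t=1.3562
    cross y-line → (2,5), t=2.3915
    cross x-line → (1,5), t=2.8978 (wall)
  → r_3 = 2.8978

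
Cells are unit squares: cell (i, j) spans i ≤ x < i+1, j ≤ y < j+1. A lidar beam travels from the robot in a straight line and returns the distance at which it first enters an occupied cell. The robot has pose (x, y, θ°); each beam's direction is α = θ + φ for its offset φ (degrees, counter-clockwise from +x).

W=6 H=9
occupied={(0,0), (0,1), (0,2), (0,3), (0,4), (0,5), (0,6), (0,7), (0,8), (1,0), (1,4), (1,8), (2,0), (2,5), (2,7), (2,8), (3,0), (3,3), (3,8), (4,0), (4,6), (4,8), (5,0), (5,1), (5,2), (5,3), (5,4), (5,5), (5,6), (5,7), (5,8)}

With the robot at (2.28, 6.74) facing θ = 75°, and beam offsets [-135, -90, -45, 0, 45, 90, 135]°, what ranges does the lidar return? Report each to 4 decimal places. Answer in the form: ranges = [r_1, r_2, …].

beam 1: φ=-135°, α=300°
  dir = (cos 300°, sin 300°) = (0.5000, -0.8660); from cell (2,6)
  next x-line at t=1.4400, next y-line at t=0.8545; Δt_x=2.0000, Δt_y=1.1547
    y: enter (2,5) at t=0.8545 ← occupied
  → r_1 = 0.8545
beam 2: φ=-90°, α=345°
  dir = (cos 345°, sin 345°) = (0.9659, -0.2588); from cell (2,6)
  next x-line at t=0.7454, next y-line at t=2.8591; Δt_x=1.0353, Δt_y=3.8637
    x: enter (3,6) at t=0.7454
    x: enter (4,6) at t=1.7807 ← occupied
  → r_2 = 1.7807
beam 3: φ=-45°, α=30°
  dir = (cos 30°, sin 30°) = (0.8660, 0.5000); from cell (2,6)
  next x-line at t=0.8314, next y-line at t=0.5200; Δt_x=1.1547, Δt_y=2.0000
    y: enter (2,7) at t=0.5200 ← occupied
  → r_3 = 0.5200
beam 4: φ=0°, α=75°
  dir = (cos 75°, sin 75°) = (0.2588, 0.9659); from cell (2,6)
  next x-line at t=2.7819, next y-line at t=0.2692; Δt_x=3.8637, Δt_y=1.0353
    y: enter (2,7) at t=0.2692 ← occupied
  → r_4 = 0.2692
beam 5: φ=45°, α=120°
  dir = (cos 120°, sin 120°) = (-0.5000, 0.8660); from cell (2,6)
  next x-line at t=0.5600, next y-line at t=0.3002; Δt_x=2.0000, Δt_y=1.1547
    y: enter (2,7) at t=0.3002 ← occupied
  → r_5 = 0.3002
beam 6: φ=90°, α=165°
  dir = (cos 165°, sin 165°) = (-0.9659, 0.2588); from cell (2,6)
  next x-line at t=0.2899, next y-line at t=1.0046; Δt_x=1.0353, Δt_y=3.8637
    x: enter (1,6) at t=0.2899
    y: enter (1,7) at t=1.0046
    x: enter (0,7) at t=1.3252 ← occupied
  → r_6 = 1.3252
beam 7: φ=135°, α=210°
  dir = (cos 210°, sin 210°) = (-0.8660, -0.5000); from cell (2,6)
  next x-line at t=0.3233, next y-line at t=1.4800; Δt_x=1.1547, Δt_y=2.0000
    x: enter (1,6) at t=0.3233
    x: enter (0,6) at t=1.4780 ← occupied
  → r_7 = 1.4780

ranges = [0.8545, 1.7807, 0.5200, 0.2692, 0.3002, 1.3252, 1.4780]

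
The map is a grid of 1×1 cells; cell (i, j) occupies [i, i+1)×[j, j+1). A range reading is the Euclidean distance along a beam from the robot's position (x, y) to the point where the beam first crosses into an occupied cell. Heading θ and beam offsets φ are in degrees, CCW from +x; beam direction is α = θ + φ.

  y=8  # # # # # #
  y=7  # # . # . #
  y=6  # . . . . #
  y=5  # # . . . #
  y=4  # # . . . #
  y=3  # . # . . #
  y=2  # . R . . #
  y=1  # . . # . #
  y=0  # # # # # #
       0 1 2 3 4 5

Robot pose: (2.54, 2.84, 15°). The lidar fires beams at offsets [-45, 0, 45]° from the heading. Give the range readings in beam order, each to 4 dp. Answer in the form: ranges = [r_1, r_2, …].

beam 1: φ=-45°, α=330°
  d=(0.8660,-0.5000)  start (2,2)  tX=0.5312 tY=1.6800  stride 1/|dx|=1.1547 1/|dy|=2.0000
    cross x-line → (3,2), t=0.5312
    cross y-line → (3,1), t=1.6800 (wall)
  → r_1 = 1.6800
beam 2: φ=0°, α=15°
  d=(0.9659,0.2588)  start (2,2)  tX=0.4762 tY=0.6182  stride 1/|dx|=1.0353 1/|dy|=3.8637
    cross x-line → (3,2), t=0.4762
    cross y-line → (3,3), t=0.6182
    cross x-line → (4,3), t=1.5115
    cross x-line → (5,3), t=2.5468 (wall)
  → r_2 = 2.5468
beam 3: φ=45°, α=60°
  d=(0.5000,0.8660)  start (2,2)  tX=0.9200 tY=0.1848  stride 1/|dx|=2.0000 1/|dy|=1.1547
    cross y-line → (2,3), t=0.1848 (wall)
  → r_3 = 0.1848

ranges = [1.6800, 2.5468, 0.1848]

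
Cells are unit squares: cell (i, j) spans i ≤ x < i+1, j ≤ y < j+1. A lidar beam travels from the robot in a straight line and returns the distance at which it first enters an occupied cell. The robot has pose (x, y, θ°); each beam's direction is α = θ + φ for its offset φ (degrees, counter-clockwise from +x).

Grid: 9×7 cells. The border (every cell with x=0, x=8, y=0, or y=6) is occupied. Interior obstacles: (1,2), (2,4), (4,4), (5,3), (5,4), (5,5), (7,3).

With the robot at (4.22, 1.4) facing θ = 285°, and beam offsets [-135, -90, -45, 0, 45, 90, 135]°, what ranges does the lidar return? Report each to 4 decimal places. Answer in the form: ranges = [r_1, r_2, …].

ranges = [2.5634, 1.5455, 0.4619, 0.4141, 0.8000, 3.9133, 1.8475]

beam 1: φ=-135°, α=150°
  d=(-0.8660,0.5000)  start (4,1)  tX=0.2540 tY=1.2000  stride 1/|dx|=1.1547 1/|dy|=2.0000
    cross x-line → (3,1), t=0.2540
    cross y-line → (3,2), t=1.2000
    cross x-line → (2,2), t=1.4087
    cross x-line → (1,2), t=2.5634 (wall)
  → r_1 = 2.5634
beam 2: φ=-90°, α=195°
  d=(-0.9659,-0.2588)  start (4,1)  tX=0.2278 tY=1.5455  stride 1/|dx|=1.0353 1/|dy|=3.8637
    cross x-line → (3,1), t=0.2278
    cross x-line → (2,1), t=1.2630
    cross y-line → (2,0), t=1.5455 (wall)
  → r_2 = 1.5455
beam 3: φ=-45°, α=240°
  d=(-0.5000,-0.8660)  start (4,1)  tX=0.4400 tY=0.4619  stride 1/|dx|=2.0000 1/|dy|=1.1547
    cross x-line → (3,1), t=0.4400
    cross y-line → (3,0), t=0.4619 (wall)
  → r_3 = 0.4619
beam 4: φ=0°, α=285°
  d=(0.2588,-0.9659)  start (4,1)  tX=3.0137 tY=0.4141  stride 1/|dx|=3.8637 1/|dy|=1.0353
    cross y-line → (4,0), t=0.4141 (wall)
  → r_4 = 0.4141
beam 5: φ=45°, α=330°
  d=(0.8660,-0.5000)  start (4,1)  tX=0.9007 tY=0.8000  stride 1/|dx|=1.1547 1/|dy|=2.0000
    cross y-line → (4,0), t=0.8000 (wall)
  → r_5 = 0.8000
beam 6: φ=90°, α=15°
  d=(0.9659,0.2588)  start (4,1)  tX=0.8075 tY=2.3182  stride 1/|dx|=1.0353 1/|dy|=3.8637
    cross x-line → (5,1), t=0.8075
    cross x-line → (6,1), t=1.8428
    cross y-line → (6,2), t=2.3182
    cross x-line → (7,2), t=2.8781
    cross x-line → (8,2), t=3.9133 (wall)
  → r_6 = 3.9133
beam 7: φ=135°, α=60°
  d=(0.5000,0.8660)  start (4,1)  tX=1.5600 tY=0.6928  stride 1/|dx|=2.0000 1/|dy|=1.1547
    cross y-line → (4,2), t=0.6928
    cross x-line → (5,2), t=1.5600
    cross y-line → (5,3), t=1.8475 (wall)
  → r_7 = 1.8475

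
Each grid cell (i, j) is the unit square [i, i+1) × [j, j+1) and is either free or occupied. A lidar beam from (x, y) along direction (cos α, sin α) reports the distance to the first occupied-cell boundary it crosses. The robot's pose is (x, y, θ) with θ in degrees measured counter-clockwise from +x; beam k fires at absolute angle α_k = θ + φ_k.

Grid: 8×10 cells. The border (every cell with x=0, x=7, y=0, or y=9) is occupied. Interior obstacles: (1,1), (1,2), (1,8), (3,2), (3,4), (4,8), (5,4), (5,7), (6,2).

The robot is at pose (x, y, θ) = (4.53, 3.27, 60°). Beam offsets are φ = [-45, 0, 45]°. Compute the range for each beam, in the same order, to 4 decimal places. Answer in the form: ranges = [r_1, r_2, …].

ranges = [2.5571, 0.9400, 5.9321]

beam 1: φ=-45°, α=15°
  dir = (cos 15°, sin 15°) = (0.9659, 0.2588); from cell (4,3)
  next x-line at t=0.4866, next y-line at t=2.8205; Δt_x=1.0353, Δt_y=3.8637
    x: enter (5,3) at t=0.4866
    x: enter (6,3) at t=1.5219
    x: enter (7,3) at t=2.5571 ← occupied
  → r_1 = 2.5571
beam 2: φ=0°, α=60°
  dir = (cos 60°, sin 60°) = (0.5000, 0.8660); from cell (4,3)
  next x-line at t=0.9400, next y-line at t=0.8429; Δt_x=2.0000, Δt_y=1.1547
    y: enter (4,4) at t=0.8429
    x: enter (5,4) at t=0.9400 ← occupied
  → r_2 = 0.9400
beam 3: φ=45°, α=105°
  dir = (cos 105°, sin 105°) = (-0.2588, 0.9659); from cell (4,3)
  next x-line at t=2.0478, next y-line at t=0.7558; Δt_x=3.8637, Δt_y=1.0353
    y: enter (4,4) at t=0.7558
    y: enter (4,5) at t=1.7910
    x: enter (3,5) at t=2.0478
    y: enter (3,6) at t=2.8263
    y: enter (3,7) at t=3.8616
    y: enter (3,8) at t=4.8969
    x: enter (2,8) at t=5.9115
    y: enter (2,9) at t=5.9321 ← occupied
  → r_3 = 5.9321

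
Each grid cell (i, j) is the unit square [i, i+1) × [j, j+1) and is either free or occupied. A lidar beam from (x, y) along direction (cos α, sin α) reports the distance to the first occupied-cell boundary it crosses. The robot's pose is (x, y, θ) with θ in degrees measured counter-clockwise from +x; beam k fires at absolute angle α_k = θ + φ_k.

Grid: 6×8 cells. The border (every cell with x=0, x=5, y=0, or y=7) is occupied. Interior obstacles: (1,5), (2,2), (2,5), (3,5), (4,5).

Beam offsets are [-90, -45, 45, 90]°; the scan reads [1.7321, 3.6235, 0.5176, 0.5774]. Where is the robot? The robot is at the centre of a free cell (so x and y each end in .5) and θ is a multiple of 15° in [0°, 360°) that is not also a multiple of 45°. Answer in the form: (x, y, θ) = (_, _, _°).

The pose lattice has 19·16 = 304 candidates. Test each by forward raycasting.
  (2.5, 1.5, 75°): beam 1 = 1.9319 ≠ 1.7321 ✗
  (4.5, 1.5, 105°): beam 1 = 0.5176 ≠ 1.7321 ✗
  (4.5, 1.5, 300°): beam 1 = 1.0000 ≠ 1.7321 ✗
  …
  (1.5, 4.5, 30°): r_1=1.7321, r_2=3.6235, r_3=0.5176, r_4=0.5774 — all match ✓
Only this pose fits every beam.

(x, y, θ) = (1.5, 4.5, 30°)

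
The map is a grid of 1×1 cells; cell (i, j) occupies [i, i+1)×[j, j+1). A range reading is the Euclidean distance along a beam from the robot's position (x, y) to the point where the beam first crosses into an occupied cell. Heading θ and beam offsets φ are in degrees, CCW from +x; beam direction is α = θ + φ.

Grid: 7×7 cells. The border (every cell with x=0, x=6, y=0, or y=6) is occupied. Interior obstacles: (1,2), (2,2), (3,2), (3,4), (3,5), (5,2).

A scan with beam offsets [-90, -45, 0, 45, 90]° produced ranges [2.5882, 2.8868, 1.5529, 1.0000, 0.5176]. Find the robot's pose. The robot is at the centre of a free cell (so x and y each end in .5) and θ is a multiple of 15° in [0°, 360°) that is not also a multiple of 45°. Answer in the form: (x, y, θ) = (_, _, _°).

Enumerate (i+0.5, j+0.5, θ) over the 19 free cells and 16 admissible headings. For each, cast all 5 beams and compare to the given ranges.
  (5.5, 3.5, 345°): beam 1 = 0.5176 ≠ 2.5882 ✗
  (1.5, 4.5, 105°): beam 1 = 1.5529 ≠ 2.5882 ✗
  (5.5, 3.5, 15°): beam 1 = 0.5176 ≠ 2.5882 ✗
  (2.5, 1.5, 300°): beam 1 = 1.0000 ≠ 2.5882 ✗
  (4.5, 4.5, 195°): beam 1 = 1.5529 ≠ 2.5882 ✗
  …
  (4.5, 5.5, 345°): r_1=2.5882, r_2=2.8868, r_3=1.5529, r_4=1.0000, r_5=0.5176 — all match ✓
Unique over the lattice → pose = (4.5, 5.5, 345°).

(x, y, θ) = (4.5, 5.5, 345°)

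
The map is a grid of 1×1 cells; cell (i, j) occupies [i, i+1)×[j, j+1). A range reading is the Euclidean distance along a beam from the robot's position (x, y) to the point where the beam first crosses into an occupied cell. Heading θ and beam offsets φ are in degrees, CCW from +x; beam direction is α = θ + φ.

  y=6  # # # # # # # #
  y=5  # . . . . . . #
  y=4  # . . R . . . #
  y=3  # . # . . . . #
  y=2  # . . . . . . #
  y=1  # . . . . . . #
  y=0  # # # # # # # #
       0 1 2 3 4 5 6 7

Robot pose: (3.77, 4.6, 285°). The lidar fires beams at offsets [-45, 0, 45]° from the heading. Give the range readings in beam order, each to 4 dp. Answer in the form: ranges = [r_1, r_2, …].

ranges = [1.5400, 3.7270, 3.7297]

beam 1: φ=-45°, α=240°
  cosα=-0.5000 sinα=-0.8660 | (3,4) | tMaxX 1.5400 tMaxY 0.6928 | tΔX 2.0000 tΔY 1.1547
    t=0.6928 [y] (3,3)
    t=1.5400 [x] (2,3) — stop
  → r_1 = 1.5400
beam 2: φ=0°, α=285°
  cosα=0.2588 sinα=-0.9659 | (3,4) | tMaxX 0.8887 tMaxY 0.6212 | tΔX 3.8637 tΔY 1.0353
    t=0.6212 [y] (3,3)
    t=0.8887 [x] (4,3)
    t=1.6564 [y] (4,2)
    t=2.6917 [y] (4,1)
    t=3.7270 [y] (4,0) — stop
  → r_2 = 3.7270
beam 3: φ=45°, α=330°
  cosα=0.8660 sinα=-0.5000 | (3,4) | tMaxX 0.2656 tMaxY 1.2000 | tΔX 1.1547 tΔY 2.0000
    t=0.2656 [x] (4,4)
    t=1.2000 [y] (4,3)
    t=1.4203 [x] (5,3)
    t=2.5750 [x] (6,3)
    t=3.2000 [y] (6,2)
    t=3.7297 [x] (7,2) — stop
  → r_3 = 3.7297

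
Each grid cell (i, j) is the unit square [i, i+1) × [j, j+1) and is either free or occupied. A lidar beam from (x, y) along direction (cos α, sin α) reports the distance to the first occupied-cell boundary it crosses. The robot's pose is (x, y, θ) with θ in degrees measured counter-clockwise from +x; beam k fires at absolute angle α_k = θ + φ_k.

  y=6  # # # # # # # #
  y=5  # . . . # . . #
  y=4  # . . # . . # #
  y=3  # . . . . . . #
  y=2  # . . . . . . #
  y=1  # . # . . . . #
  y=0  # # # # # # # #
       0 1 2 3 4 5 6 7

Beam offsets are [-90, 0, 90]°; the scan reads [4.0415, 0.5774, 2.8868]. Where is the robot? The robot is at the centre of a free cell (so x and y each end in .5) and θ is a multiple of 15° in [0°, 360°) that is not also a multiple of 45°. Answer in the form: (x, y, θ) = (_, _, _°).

The pose lattice has 26·16 = 416 candidates. Test each by forward raycasting.
  (5.5, 3.5, 300°): beam 1 = 3.0000 ≠ 4.0415 ✗
  (5.5, 2.5, 105°): beam 1 = 1.5529 ≠ 4.0415 ✗
  (4.5, 1.5, 15°): beam 1 = 0.5176 ≠ 4.0415 ✗
  …
  (3.5, 3.5, 60°): r_1=4.0415, r_2=0.5774, r_3=2.8868 — all match ✓
Only this pose fits every beam.

(x, y, θ) = (3.5, 3.5, 60°)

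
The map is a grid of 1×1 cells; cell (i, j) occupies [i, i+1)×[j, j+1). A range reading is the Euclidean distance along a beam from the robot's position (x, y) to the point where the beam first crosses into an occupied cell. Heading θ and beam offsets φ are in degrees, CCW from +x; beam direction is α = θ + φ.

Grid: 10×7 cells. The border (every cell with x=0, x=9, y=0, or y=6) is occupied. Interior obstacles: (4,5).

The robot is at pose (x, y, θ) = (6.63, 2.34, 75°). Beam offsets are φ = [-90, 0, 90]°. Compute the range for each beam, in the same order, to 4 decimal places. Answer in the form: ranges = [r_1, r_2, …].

ranges = [2.4536, 3.7891, 5.8286]

beam 1: φ=-90°, α=345°
  d=(0.9659,-0.2588)  start (6,2)  tX=0.3831 tY=1.3137  stride 1/|dx|=1.0353 1/|dy|=3.8637
    cross x-line → (7,2), t=0.3831
    cross y-line → (7,1), t=1.3137
    cross x-line → (8,1), t=1.4183
    cross x-line → (9,1), t=2.4536 (wall)
  → r_1 = 2.4536
beam 2: φ=0°, α=75°
  d=(0.2588,0.9659)  start (6,2)  tX=1.4296 tY=0.6833  stride 1/|dx|=3.8637 1/|dy|=1.0353
    cross y-line → (6,3), t=0.6833
    cross x-line → (7,3), t=1.4296
    cross y-line → (7,4), t=1.7186
    cross y-line → (7,5), t=2.7538
    cross y-line → (7,6), t=3.7891 (wall)
  → r_2 = 3.7891
beam 3: φ=90°, α=165°
  d=(-0.9659,0.2588)  start (6,2)  tX=0.6522 tY=2.5500  stride 1/|dx|=1.0353 1/|dy|=3.8637
    cross x-line → (5,2), t=0.6522
    cross x-line → (4,2), t=1.6875
    cross y-line → (4,3), t=2.5500
    cross x-line → (3,3), t=2.7228
    cross x-line → (2,3), t=3.7581
    cross x-line → (1,3), t=4.7933
    cross x-line → (0,3), t=5.8286 (wall)
  → r_3 = 5.8286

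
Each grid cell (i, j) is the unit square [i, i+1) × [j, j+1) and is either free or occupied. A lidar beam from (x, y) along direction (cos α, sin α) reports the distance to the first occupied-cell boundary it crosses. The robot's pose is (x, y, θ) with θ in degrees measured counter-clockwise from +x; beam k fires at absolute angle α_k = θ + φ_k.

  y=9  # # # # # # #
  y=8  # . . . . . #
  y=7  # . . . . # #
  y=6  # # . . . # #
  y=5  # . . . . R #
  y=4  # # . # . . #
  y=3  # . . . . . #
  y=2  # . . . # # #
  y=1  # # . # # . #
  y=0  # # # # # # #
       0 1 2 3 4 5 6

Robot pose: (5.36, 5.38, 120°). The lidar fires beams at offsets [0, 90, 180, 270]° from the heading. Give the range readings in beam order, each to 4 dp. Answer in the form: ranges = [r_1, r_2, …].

ranges = [0.7159, 1.5704, 1.2800, 0.7390]

beam 1: φ=0°, α=120°
  direction (-0.5000, 0.8660); cell (5,5); t to first gridline: x 0.7200, y 0.7159 (then +2.0000 / +1.1547)
    (5,6) via y @ 0.7159  # hit
  → r_1 = 0.7159
beam 2: φ=90°, α=210°
  direction (-0.8660, -0.5000); cell (5,5); t to first gridline: x 0.4157, y 0.7600 (then +1.1547 / +2.0000)
    (4,5) via x @ 0.4157
    (4,4) via y @ 0.7600
    (3,4) via x @ 1.5704  # hit
  → r_2 = 1.5704
beam 3: φ=180°, α=300°
  direction (0.5000, -0.8660); cell (5,5); t to first gridline: x 1.2800, y 0.4388 (then +2.0000 / +1.1547)
    (5,4) via y @ 0.4388
    (6,4) via x @ 1.2800  # hit
  → r_3 = 1.2800
beam 4: φ=270°, α=30°
  direction (0.8660, 0.5000); cell (5,5); t to first gridline: x 0.7390, y 1.2400 (then +1.1547 / +2.0000)
    (6,5) via x @ 0.7390  # hit
  → r_4 = 0.7390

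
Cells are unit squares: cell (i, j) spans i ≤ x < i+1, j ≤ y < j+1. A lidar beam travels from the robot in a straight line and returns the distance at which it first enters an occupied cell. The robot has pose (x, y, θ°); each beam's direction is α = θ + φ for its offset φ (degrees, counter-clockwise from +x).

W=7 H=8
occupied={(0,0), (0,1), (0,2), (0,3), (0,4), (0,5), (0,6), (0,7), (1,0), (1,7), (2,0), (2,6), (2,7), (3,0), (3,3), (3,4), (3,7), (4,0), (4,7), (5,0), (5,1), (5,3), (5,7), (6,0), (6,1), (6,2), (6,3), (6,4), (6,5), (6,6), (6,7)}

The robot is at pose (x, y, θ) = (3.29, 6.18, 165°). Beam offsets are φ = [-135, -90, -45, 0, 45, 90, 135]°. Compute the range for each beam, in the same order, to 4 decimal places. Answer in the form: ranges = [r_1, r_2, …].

ranges = [1.6400, 0.8489, 0.5800, 0.3002, 0.3349, 5.3627, 1.3625]

beam 1: φ=-135°, α=30°
  direction (0.8660, 0.5000); cell (3,6); t to first gridline: x 0.8198, y 1.6400 (then +1.1547 / +2.0000)
    (4,6) via x @ 0.8198
    (4,7) via y @ 1.6400  # hit
  → r_1 = 1.6400
beam 2: φ=-90°, α=75°
  direction (0.2588, 0.9659); cell (3,6); t to first gridline: x 2.7432, y 0.8489 (then +3.8637 / +1.0353)
    (3,7) via y @ 0.8489  # hit
  → r_2 = 0.8489
beam 3: φ=-45°, α=120°
  direction (-0.5000, 0.8660); cell (3,6); t to first gridline: x 0.5800, y 0.9469 (then +2.0000 / +1.1547)
    (2,6) via x @ 0.5800  # hit
  → r_3 = 0.5800
beam 4: φ=0°, α=165°
  direction (-0.9659, 0.2588); cell (3,6); t to first gridline: x 0.3002, y 3.1682 (then +1.0353 / +3.8637)
    (2,6) via x @ 0.3002  # hit
  → r_4 = 0.3002
beam 5: φ=45°, α=210°
  direction (-0.8660, -0.5000); cell (3,6); t to first gridline: x 0.3349, y 0.3600 (then +1.1547 / +2.0000)
    (2,6) via x @ 0.3349  # hit
  → r_5 = 0.3349
beam 6: φ=90°, α=255°
  direction (-0.2588, -0.9659); cell (3,6); t to first gridline: x 1.1205, y 0.1863 (then +3.8637 / +1.0353)
    (3,5) via y @ 0.1863
    (2,5) via x @ 1.1205
    (2,4) via y @ 1.2216
    (2,3) via y @ 2.2569
    (2,2) via y @ 3.2922
    (2,1) via y @ 4.3275
    (1,1) via x @ 4.9842
    (1,0) via y @ 5.3627  # hit
  → r_6 = 5.3627
beam 7: φ=135°, α=300°
  direction (0.5000, -0.8660); cell (3,6); t to first gridline: x 1.4200, y 0.2078 (then +2.0000 / +1.1547)
    (3,5) via y @ 0.2078
    (3,4) via y @ 1.3625  # hit
  → r_7 = 1.3625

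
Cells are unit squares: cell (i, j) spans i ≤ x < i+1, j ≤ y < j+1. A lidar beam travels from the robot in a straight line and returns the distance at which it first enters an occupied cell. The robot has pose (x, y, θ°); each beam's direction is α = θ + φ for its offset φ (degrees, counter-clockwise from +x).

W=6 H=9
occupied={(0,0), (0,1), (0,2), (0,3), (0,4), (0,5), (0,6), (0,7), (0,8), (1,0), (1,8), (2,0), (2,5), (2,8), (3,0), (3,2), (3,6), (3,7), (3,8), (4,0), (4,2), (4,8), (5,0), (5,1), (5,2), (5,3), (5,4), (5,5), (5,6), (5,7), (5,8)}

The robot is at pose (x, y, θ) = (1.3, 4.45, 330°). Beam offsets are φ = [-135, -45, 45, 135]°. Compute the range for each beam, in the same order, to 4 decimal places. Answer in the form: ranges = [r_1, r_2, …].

ranges = [0.3106, 3.5717, 3.8305, 1.1591]

beam 1: φ=-135°, α=195°
  direction (-0.9659, -0.2588); cell (1,4); t to first gridline: x 0.3106, y 1.7387 (then +1.0353 / +3.8637)
    (0,4) via x @ 0.3106  # hit
  → r_1 = 0.3106
beam 2: φ=-45°, α=285°
  direction (0.2588, -0.9659); cell (1,4); t to first gridline: x 2.7046, y 0.4659 (then +3.8637 / +1.0353)
    (1,3) via y @ 0.4659
    (1,2) via y @ 1.5012
    (1,1) via y @ 2.5364
    (2,1) via x @ 2.7046
    (2,0) via y @ 3.5717  # hit
  → r_2 = 3.5717
beam 3: φ=45°, α=15°
  direction (0.9659, 0.2588); cell (1,4); t to first gridline: x 0.7247, y 2.1250 (then +1.0353 / +3.8637)
    (2,4) via x @ 0.7247
    (3,4) via x @ 1.7600
    (3,5) via y @ 2.1250
    (4,5) via x @ 2.7952
    (5,5) via x @ 3.8305  # hit
  → r_3 = 3.8305
beam 4: φ=135°, α=105°
  direction (-0.2588, 0.9659); cell (1,4); t to first gridline: x 1.1591, y 0.5694 (then +3.8637 / +1.0353)
    (1,5) via y @ 0.5694
    (0,5) via x @ 1.1591  # hit
  → r_4 = 1.1591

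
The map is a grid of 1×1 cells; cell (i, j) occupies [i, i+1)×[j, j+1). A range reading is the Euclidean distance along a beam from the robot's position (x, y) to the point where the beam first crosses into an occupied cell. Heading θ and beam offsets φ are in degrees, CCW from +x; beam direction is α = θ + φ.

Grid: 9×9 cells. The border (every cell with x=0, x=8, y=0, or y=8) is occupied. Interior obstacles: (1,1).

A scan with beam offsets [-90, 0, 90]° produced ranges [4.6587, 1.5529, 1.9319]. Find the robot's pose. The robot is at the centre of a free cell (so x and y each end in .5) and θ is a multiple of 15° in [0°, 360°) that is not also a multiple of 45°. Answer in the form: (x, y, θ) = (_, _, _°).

Candidates: 48 free-cell centres × 16 headings = 768 poses. Raycast each; keep the one whose scan matches to 4 dp.
  (7.5, 4.5, 345°): beam 1 = 3.6235 ≠ 4.6587 ✗
  (5.5, 3.5, 285°): beam 2 = 2.5882 ≠ 1.5529 ✗
  (7.5, 1.5, 195°): beam 1 = 6.7293 ≠ 4.6587 ✗
  (3.5, 4.5, 30°): beam 1 = 4.0415 ≠ 4.6587 ✗
  …
  (2.5, 3.5, 165°): r_1=4.6587, r_2=1.5529, r_3=1.9319 — all match ✓
Unique over the lattice → pose = (2.5, 3.5, 165°).

(x, y, θ) = (2.5, 3.5, 165°)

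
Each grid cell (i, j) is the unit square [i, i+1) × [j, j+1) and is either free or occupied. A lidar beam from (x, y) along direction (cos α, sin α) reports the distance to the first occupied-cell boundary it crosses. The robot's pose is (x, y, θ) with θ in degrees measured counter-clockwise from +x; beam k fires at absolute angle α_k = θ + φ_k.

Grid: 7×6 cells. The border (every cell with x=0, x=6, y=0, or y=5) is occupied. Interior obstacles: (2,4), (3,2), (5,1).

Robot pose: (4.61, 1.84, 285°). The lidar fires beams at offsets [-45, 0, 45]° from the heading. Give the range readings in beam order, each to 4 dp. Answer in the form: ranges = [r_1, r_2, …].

ranges = [0.9699, 0.8696, 0.4503]

beam 1: φ=-45°, α=240°
  direction (-0.5000, -0.8660); cell (4,1); t to first gridline: x 1.2200, y 0.9699 (then +2.0000 / +1.1547)
    (4,0) via y @ 0.9699  # hit
  → r_1 = 0.9699
beam 2: φ=0°, α=285°
  direction (0.2588, -0.9659); cell (4,1); t to first gridline: x 1.5068, y 0.8696 (then +3.8637 / +1.0353)
    (4,0) via y @ 0.8696  # hit
  → r_2 = 0.8696
beam 3: φ=45°, α=330°
  direction (0.8660, -0.5000); cell (4,1); t to first gridline: x 0.4503, y 1.6800 (then +1.1547 / +2.0000)
    (5,1) via x @ 0.4503  # hit
  → r_3 = 0.4503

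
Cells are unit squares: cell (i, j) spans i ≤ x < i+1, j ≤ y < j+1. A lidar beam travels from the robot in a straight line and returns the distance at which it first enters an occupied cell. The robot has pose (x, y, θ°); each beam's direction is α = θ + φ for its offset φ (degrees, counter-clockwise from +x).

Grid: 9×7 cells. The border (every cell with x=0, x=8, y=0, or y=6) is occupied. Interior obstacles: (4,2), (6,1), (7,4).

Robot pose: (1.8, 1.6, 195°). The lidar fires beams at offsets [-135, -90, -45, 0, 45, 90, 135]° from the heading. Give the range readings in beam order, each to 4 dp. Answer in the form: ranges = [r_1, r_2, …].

beam 1: φ=-135°, α=60°
  dir = (cos 60°, sin 60°) = (0.5000, 0.8660); from cell (1,1)
  next x-line at t=0.4000, next y-line at t=0.4619; Δt_x=2.0000, Δt_y=1.1547
    x: enter (2,1) at t=0.4000
    y: enter (2,2) at t=0.4619
    y: enter (2,3) at t=1.6166
    x: enter (3,3) at t=2.4000
    y: enter (3,4) at t=2.7713
    y: enter (3,5) at t=3.9260
    x: enter (4,5) at t=4.4000
    y: enter (4,6) at t=5.0807 ← occupied
  → r_1 = 5.0807
beam 2: φ=-90°, α=105°
  dir = (cos 105°, sin 105°) = (-0.2588, 0.9659); from cell (1,1)
  next x-line at t=3.0910, next y-line at t=0.4141; Δt_x=3.8637, Δt_y=1.0353
    y: enter (1,2) at t=0.4141
    y: enter (1,3) at t=1.4494
    y: enter (1,4) at t=2.4847
    x: enter (0,4) at t=3.0910 ← occupied
  → r_2 = 3.0910
beam 3: φ=-45°, α=150°
  dir = (cos 150°, sin 150°) = (-0.8660, 0.5000); from cell (1,1)
  next x-line at t=0.9238, next y-line at t=0.8000; Δt_x=1.1547, Δt_y=2.0000
    y: enter (1,2) at t=0.8000
    x: enter (0,2) at t=0.9238 ← occupied
  → r_3 = 0.9238
beam 4: φ=0°, α=195°
  dir = (cos 195°, sin 195°) = (-0.9659, -0.2588); from cell (1,1)
  next x-line at t=0.8282, next y-line at t=2.3182; Δt_x=1.0353, Δt_y=3.8637
    x: enter (0,1) at t=0.8282 ← occupied
  → r_4 = 0.8282
beam 5: φ=45°, α=240°
  dir = (cos 240°, sin 240°) = (-0.5000, -0.8660); from cell (1,1)
  next x-line at t=1.6000, next y-line at t=0.6928; Δt_x=2.0000, Δt_y=1.1547
    y: enter (1,0) at t=0.6928 ← occupied
  → r_5 = 0.6928
beam 6: φ=90°, α=285°
  dir = (cos 285°, sin 285°) = (0.2588, -0.9659); from cell (1,1)
  next x-line at t=0.7727, next y-line at t=0.6212; Δt_x=3.8637, Δt_y=1.0353
    y: enter (1,0) at t=0.6212 ← occupied
  → r_6 = 0.6212
beam 7: φ=135°, α=330°
  dir = (cos 330°, sin 330°) = (0.8660, -0.5000); from cell (1,1)
  next x-line at t=0.2309, next y-line at t=1.2000; Δt_x=1.1547, Δt_y=2.0000
    x: enter (2,1) at t=0.2309
    y: enter (2,0) at t=1.2000 ← occupied
  → r_7 = 1.2000

ranges = [5.0807, 3.0910, 0.9238, 0.8282, 0.6928, 0.6212, 1.2000]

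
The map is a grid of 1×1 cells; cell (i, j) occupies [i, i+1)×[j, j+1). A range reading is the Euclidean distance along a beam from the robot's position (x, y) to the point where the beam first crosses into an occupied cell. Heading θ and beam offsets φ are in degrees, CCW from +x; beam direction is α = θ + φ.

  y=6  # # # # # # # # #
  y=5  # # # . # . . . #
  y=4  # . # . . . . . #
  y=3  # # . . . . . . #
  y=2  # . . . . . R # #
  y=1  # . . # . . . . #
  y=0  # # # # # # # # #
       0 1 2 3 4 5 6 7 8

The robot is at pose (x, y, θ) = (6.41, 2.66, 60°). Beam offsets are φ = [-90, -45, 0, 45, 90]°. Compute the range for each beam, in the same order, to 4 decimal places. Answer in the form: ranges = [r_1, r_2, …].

beam 1: φ=-90°, α=330°
  d=(0.8660,-0.5000)  start (6,2)  tX=0.6813 tY=1.3200  stride 1/|dx|=1.1547 1/|dy|=2.0000
    cross x-line → (7,2), t=0.6813 (wall)
  → r_1 = 0.6813
beam 2: φ=-45°, α=15°
  d=(0.9659,0.2588)  start (6,2)  tX=0.6108 tY=1.3137  stride 1/|dx|=1.0353 1/|dy|=3.8637
    cross x-line → (7,2), t=0.6108 (wall)
  → r_2 = 0.6108
beam 3: φ=0°, α=60°
  d=(0.5000,0.8660)  start (6,2)  tX=1.1800 tY=0.3926  stride 1/|dx|=2.0000 1/|dy|=1.1547
    cross y-line → (6,3), t=0.3926
    cross x-line → (7,3), t=1.1800
    cross y-line → (7,4), t=1.5473
    cross y-line → (7,5), t=2.7020
    cross x-line → (8,5), t=3.1800 (wall)
  → r_3 = 3.1800
beam 4: φ=45°, α=105°
  d=(-0.2588,0.9659)  start (6,2)  tX=1.5841 tY=0.3520  stride 1/|dx|=3.8637 1/|dy|=1.0353
    cross y-line → (6,3), t=0.3520
    cross y-line → (6,4), t=1.3873
    cross x-line → (5,4), t=1.5841
    cross y-line → (5,5), t=2.4225
    cross y-line → (5,6), t=3.4578 (wall)
  → r_4 = 3.4578
beam 5: φ=90°, α=150°
  d=(-0.8660,0.5000)  start (6,2)  tX=0.4734 tY=0.6800  stride 1/|dx|=1.1547 1/|dy|=2.0000
    cross x-line → (5,2), t=0.4734
    cross y-line → (5,3), t=0.6800
    cross x-line → (4,3), t=1.6281
    cross y-line → (4,4), t=2.6800
    cross x-line → (3,4), t=2.7828
    cross x-line → (2,4), t=3.9375 (wall)
  → r_5 = 3.9375

ranges = [0.6813, 0.6108, 3.1800, 3.4578, 3.9375]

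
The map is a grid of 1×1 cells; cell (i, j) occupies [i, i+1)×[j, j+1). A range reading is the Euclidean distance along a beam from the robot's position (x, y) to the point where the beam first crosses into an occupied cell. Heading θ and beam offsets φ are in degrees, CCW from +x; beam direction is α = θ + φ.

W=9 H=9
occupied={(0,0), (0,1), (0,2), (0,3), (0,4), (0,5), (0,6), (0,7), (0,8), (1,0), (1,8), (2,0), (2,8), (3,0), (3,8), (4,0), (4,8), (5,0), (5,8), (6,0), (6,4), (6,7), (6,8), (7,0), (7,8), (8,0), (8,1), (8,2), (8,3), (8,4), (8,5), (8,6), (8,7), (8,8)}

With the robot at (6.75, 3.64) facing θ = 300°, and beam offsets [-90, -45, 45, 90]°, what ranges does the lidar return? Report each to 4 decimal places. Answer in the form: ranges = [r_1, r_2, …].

beam 1: φ=-90°, α=210°
  dir = (cos 210°, sin 210°) = (-0.8660, -0.5000); from cell (6,3)
  next x-line at t=0.8660, next y-line at t=1.2800; Δt_x=1.1547, Δt_y=2.0000
    x: enter (5,3) at t=0.8660
    y: enter (5,2) at t=1.2800
    x: enter (4,2) at t=2.0207
    x: enter (3,2) at t=3.1754
    y: enter (3,1) at t=3.2800
    x: enter (2,1) at t=4.3301
    y: enter (2,0) at t=5.2800 ← occupied
  → r_1 = 5.2800
beam 2: φ=-45°, α=255°
  dir = (cos 255°, sin 255°) = (-0.2588, -0.9659); from cell (6,3)
  next x-line at t=2.8978, next y-line at t=0.6626; Δt_x=3.8637, Δt_y=1.0353
    y: enter (6,2) at t=0.6626
    y: enter (6,1) at t=1.6979
    y: enter (6,0) at t=2.7331 ← occupied
  → r_2 = 2.7331
beam 3: φ=45°, α=345°
  dir = (cos 345°, sin 345°) = (0.9659, -0.2588); from cell (6,3)
  next x-line at t=0.2588, next y-line at t=2.4728; Δt_x=1.0353, Δt_y=3.8637
    x: enter (7,3) at t=0.2588
    x: enter (8,3) at t=1.2941 ← occupied
  → r_3 = 1.2941
beam 4: φ=90°, α=30°
  dir = (cos 30°, sin 30°) = (0.8660, 0.5000); from cell (6,3)
  next x-line at t=0.2887, next y-line at t=0.7200; Δt_x=1.1547, Δt_y=2.0000
    x: enter (7,3) at t=0.2887
    y: enter (7,4) at t=0.7200
    x: enter (8,4) at t=1.4434 ← occupied
  → r_4 = 1.4434

ranges = [5.2800, 2.7331, 1.2941, 1.4434]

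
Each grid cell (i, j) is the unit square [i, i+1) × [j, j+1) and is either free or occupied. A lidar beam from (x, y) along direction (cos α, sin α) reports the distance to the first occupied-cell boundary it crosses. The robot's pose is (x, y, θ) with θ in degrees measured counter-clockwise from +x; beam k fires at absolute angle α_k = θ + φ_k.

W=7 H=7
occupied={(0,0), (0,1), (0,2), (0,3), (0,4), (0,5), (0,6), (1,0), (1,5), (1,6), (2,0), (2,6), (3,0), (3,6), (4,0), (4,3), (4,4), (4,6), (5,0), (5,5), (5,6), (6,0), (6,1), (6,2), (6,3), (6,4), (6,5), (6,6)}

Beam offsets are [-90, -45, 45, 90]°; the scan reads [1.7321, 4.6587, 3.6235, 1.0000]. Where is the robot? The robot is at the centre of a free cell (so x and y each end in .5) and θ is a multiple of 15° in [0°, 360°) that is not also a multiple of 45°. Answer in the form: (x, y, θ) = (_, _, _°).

(x, y, θ) = (1.5, 2.5, 30°)

Candidates: 21 free-cell centres × 16 headings = 336 poses. Raycast each; keep the one whose scan matches to 4 dp.
  (5.5, 3.5, 165°): beam 1 = 1.5529 ≠ 1.7321 ✗
  (5.5, 2.5, 15°): beam 1 = 1.5529 ≠ 1.7321 ✗
  (3.5, 4.5, 210°): beam 2 = 1.9319 ≠ 4.6587 ✗
  (5.5, 3.5, 60°): beam 1 = 0.5774 ≠ 1.7321 ✗
  (3.5, 5.5, 240°): beam 1 = 1.0000 ≠ 1.7321 ✗
  …
  (1.5, 2.5, 30°): r_1=1.7321, r_2=4.6587, r_3=3.6235, r_4=1.0000 — all match ✓
Unique over the lattice → pose = (1.5, 2.5, 30°).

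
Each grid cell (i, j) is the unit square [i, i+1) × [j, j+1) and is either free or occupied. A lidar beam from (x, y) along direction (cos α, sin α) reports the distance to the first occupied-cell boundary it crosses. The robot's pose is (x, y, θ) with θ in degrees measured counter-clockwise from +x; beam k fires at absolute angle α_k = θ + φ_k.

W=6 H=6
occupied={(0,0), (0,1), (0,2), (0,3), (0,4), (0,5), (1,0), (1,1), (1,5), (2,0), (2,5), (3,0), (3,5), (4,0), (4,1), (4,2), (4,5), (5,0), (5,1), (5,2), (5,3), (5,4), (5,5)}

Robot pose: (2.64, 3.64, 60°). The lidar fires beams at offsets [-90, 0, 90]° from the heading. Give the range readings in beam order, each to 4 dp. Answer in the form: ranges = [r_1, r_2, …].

ranges = [1.5704, 1.5704, 1.8937]

beam 1: φ=-90°, α=330°
  dir = (cos 330°, sin 330°) = (0.8660, -0.5000); from cell (2,3)
  next x-line at t=0.4157, next y-line at t=1.2800; Δt_x=1.1547, Δt_y=2.0000
    x: enter (3,3) at t=0.4157
    y: enter (3,2) at t=1.2800
    x: enter (4,2) at t=1.5704 ← occupied
  → r_1 = 1.5704
beam 2: φ=0°, α=60°
  dir = (cos 60°, sin 60°) = (0.5000, 0.8660); from cell (2,3)
  next x-line at t=0.7200, next y-line at t=0.4157; Δt_x=2.0000, Δt_y=1.1547
    y: enter (2,4) at t=0.4157
    x: enter (3,4) at t=0.7200
    y: enter (3,5) at t=1.5704 ← occupied
  → r_2 = 1.5704
beam 3: φ=90°, α=150°
  dir = (cos 150°, sin 150°) = (-0.8660, 0.5000); from cell (2,3)
  next x-line at t=0.7390, next y-line at t=0.7200; Δt_x=1.1547, Δt_y=2.0000
    y: enter (2,4) at t=0.7200
    x: enter (1,4) at t=0.7390
    x: enter (0,4) at t=1.8937 ← occupied
  → r_3 = 1.8937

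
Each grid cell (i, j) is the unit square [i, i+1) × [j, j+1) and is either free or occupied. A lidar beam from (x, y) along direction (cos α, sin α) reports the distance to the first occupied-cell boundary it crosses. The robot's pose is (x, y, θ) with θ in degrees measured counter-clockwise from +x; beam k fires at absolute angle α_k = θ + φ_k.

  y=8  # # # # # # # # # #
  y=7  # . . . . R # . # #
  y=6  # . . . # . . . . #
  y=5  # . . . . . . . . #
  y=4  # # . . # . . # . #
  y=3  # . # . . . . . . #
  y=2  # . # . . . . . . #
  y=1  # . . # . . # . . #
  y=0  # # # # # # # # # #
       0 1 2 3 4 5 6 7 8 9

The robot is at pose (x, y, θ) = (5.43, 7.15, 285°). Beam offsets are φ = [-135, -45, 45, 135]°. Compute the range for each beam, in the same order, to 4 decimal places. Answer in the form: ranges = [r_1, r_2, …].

beam 1: φ=-135°, α=150°
  cosα=-0.8660 sinα=0.5000 | (5,7) | tMaxX 0.4965 tMaxY 1.7000 | tΔX 1.1547 tΔY 2.0000
    t=0.4965 [x] (4,7)
    t=1.6512 [x] (3,7)
    t=1.7000 [y] (3,8) — stop
  → r_1 = 1.7000
beam 2: φ=-45°, α=240°
  cosα=-0.5000 sinα=-0.8660 | (5,7) | tMaxX 0.8600 tMaxY 0.1732 | tΔX 2.0000 tΔY 1.1547
    t=0.1732 [y] (5,6)
    t=0.8600 [x] (4,6) — stop
  → r_2 = 0.8600
beam 3: φ=45°, α=330°
  cosα=0.8660 sinα=-0.5000 | (5,7) | tMaxX 0.6582 tMaxY 0.3000 | tΔX 1.1547 tΔY 2.0000
    t=0.3000 [y] (5,6)
    t=0.6582 [x] (6,6)
    t=1.8129 [x] (7,6)
    t=2.3000 [y] (7,5)
    t=2.9676 [x] (8,5)
    t=4.1223 [x] (9,5) — stop
  → r_3 = 4.1223
beam 4: φ=135°, α=60°
  cosα=0.5000 sinα=0.8660 | (5,7) | tMaxX 1.1400 tMaxY 0.9815 | tΔX 2.0000 tΔY 1.1547
    t=0.9815 [y] (5,8) — stop
  → r_4 = 0.9815

ranges = [1.7000, 0.8600, 4.1223, 0.9815]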